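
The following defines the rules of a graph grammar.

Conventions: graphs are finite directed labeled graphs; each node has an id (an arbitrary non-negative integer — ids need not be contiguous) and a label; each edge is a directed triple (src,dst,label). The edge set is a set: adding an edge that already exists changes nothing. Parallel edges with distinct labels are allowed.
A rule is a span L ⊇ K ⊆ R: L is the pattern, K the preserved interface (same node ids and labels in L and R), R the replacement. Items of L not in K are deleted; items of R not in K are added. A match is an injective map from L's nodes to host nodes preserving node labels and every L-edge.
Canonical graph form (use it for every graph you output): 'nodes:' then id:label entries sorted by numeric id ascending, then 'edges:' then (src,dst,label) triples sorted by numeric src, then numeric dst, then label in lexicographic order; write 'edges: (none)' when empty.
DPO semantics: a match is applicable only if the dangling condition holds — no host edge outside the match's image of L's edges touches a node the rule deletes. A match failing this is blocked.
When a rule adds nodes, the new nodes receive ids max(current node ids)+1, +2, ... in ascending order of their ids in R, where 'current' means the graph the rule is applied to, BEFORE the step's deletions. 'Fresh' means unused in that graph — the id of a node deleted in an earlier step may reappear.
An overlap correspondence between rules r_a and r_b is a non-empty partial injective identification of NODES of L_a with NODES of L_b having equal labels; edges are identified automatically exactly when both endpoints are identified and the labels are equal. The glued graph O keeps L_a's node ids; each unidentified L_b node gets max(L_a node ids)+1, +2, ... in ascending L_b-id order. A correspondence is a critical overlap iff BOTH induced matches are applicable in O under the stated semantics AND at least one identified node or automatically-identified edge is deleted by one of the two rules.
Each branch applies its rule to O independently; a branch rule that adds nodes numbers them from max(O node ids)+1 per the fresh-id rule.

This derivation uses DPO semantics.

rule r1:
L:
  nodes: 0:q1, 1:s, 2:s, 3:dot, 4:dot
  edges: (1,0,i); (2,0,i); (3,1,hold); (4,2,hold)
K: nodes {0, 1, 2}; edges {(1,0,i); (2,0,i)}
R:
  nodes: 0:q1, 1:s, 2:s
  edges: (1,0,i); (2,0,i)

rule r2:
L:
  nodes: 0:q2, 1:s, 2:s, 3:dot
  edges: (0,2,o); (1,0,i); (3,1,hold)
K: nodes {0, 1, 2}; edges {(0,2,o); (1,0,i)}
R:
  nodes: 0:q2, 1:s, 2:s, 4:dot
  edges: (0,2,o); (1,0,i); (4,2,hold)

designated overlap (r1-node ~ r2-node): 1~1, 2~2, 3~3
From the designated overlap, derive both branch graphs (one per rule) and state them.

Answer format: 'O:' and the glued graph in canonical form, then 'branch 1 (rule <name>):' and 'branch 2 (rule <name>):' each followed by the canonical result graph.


O:
nodes: 0:q1, 1:s, 2:s, 3:dot, 4:dot, 5:q2
edges: (1,0,i); (1,5,i); (2,0,i); (3,1,hold); (4,2,hold); (5,2,o)
branch 1 (rule r1):
nodes: 0:q1, 1:s, 2:s, 5:q2
edges: (1,0,i); (1,5,i); (2,0,i); (5,2,o)
branch 2 (rule r2):
nodes: 0:q1, 1:s, 2:s, 4:dot, 5:q2, 6:dot
edges: (1,0,i); (1,5,i); (2,0,i); (4,2,hold); (5,2,o); (6,2,hold)


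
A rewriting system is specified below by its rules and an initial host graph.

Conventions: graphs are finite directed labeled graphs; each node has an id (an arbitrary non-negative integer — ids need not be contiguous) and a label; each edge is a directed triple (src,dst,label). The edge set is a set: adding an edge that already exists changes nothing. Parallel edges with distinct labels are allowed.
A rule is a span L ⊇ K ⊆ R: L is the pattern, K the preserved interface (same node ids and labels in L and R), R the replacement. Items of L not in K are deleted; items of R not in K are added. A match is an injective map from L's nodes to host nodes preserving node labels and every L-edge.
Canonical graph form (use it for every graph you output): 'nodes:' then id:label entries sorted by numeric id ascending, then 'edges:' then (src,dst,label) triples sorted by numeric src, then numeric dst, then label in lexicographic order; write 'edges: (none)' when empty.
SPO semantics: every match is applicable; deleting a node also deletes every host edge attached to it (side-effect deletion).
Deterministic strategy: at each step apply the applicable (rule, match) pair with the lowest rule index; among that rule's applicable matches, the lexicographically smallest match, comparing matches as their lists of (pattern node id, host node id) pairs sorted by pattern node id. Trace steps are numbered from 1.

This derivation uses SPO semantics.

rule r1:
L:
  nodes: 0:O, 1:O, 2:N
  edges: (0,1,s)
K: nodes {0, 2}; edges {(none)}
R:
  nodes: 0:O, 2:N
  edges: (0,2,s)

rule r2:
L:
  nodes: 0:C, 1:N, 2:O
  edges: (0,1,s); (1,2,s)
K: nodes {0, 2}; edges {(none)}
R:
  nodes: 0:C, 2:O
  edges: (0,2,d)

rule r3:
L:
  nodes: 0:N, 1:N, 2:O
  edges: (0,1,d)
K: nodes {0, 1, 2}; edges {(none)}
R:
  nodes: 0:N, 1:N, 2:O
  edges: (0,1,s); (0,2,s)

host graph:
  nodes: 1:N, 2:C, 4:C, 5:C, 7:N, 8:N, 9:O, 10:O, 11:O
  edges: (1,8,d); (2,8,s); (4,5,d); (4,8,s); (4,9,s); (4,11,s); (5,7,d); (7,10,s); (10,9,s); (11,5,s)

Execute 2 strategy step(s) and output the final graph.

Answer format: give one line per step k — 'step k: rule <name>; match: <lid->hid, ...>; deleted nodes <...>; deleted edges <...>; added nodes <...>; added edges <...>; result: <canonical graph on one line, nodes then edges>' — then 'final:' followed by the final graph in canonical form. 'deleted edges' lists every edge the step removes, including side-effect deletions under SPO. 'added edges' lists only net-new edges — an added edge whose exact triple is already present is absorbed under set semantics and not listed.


step 1: rule r1; match: 0->10, 1->9, 2->1; deleted nodes 9; deleted edges (4,9,s); (10,9,s); added nodes (none); added edges (10,1,s); result: nodes: 1:N, 2:C, 4:C, 5:C, 7:N, 8:N, 10:O, 11:O edges: (1,8,d); (2,8,s); (4,5,d); (4,8,s); (4,11,s); (5,7,d); (7,10,s); (10,1,s); (11,5,s)
step 2: rule r3; match: 0->1, 1->8, 2->10; deleted nodes (none); deleted edges (1,8,d); added nodes (none); added edges (1,8,s); (1,10,s); result: nodes: 1:N, 2:C, 4:C, 5:C, 7:N, 8:N, 10:O, 11:O edges: (1,8,s); (1,10,s); (2,8,s); (4,5,d); (4,8,s); (4,11,s); (5,7,d); (7,10,s); (10,1,s); (11,5,s)
final:
nodes: 1:N, 2:C, 4:C, 5:C, 7:N, 8:N, 10:O, 11:O
edges: (1,8,s); (1,10,s); (2,8,s); (4,5,d); (4,8,s); (4,11,s); (5,7,d); (7,10,s); (10,1,s); (11,5,s)


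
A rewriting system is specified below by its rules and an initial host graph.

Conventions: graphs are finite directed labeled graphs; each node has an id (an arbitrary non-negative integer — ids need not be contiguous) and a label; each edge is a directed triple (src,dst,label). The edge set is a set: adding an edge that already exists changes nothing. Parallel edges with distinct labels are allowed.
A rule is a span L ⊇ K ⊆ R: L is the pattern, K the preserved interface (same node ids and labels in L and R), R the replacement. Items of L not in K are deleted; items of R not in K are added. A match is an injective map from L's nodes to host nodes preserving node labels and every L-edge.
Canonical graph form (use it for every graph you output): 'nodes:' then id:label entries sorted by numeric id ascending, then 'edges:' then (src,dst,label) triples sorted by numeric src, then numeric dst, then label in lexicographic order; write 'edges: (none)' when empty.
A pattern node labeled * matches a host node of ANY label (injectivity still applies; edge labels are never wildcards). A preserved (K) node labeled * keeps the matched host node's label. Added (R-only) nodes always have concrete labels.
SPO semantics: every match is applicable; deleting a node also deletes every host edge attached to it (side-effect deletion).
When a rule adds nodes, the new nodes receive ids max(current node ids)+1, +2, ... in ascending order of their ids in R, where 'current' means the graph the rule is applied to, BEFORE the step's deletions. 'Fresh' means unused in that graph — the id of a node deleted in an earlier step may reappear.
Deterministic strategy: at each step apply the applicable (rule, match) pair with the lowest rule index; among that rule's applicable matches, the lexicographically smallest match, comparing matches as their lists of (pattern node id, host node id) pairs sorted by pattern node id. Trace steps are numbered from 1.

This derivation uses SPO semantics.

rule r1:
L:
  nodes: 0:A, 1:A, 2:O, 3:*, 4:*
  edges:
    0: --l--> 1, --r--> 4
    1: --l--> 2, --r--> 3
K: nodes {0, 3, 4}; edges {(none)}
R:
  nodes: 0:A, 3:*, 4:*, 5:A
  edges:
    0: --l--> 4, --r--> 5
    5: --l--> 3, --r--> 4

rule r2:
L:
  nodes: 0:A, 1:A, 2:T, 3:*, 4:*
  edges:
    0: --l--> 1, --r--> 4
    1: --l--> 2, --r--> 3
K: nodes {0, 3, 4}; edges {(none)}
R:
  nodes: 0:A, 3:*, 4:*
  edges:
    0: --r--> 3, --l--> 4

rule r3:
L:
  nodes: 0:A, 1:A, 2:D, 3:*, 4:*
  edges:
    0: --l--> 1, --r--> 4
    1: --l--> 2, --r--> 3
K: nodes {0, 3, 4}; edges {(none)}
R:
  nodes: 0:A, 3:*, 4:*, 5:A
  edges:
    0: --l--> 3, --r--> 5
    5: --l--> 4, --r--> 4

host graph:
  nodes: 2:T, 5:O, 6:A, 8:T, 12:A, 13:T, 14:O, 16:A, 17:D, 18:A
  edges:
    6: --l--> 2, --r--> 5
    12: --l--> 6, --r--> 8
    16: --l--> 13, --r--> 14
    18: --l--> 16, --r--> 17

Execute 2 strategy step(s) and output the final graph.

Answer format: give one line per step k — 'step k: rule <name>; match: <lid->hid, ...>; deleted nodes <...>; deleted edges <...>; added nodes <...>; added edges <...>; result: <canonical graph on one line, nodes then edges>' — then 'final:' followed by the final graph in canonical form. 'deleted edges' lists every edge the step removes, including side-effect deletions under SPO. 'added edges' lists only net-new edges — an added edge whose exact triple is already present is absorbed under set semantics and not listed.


step 1: rule r2; match: 0->12, 1->6, 2->2, 3->5, 4->8; deleted nodes 2, 6; deleted edges (6,2,l); (6,5,r); (12,6,l); (12,8,r); added nodes (none); added edges (12,5,r); (12,8,l); result: nodes: 5:O, 8:T, 12:A, 13:T, 14:O, 16:A, 17:D, 18:A edges: (12,5,r); (12,8,l); (16,13,l); (16,14,r); (18,16,l); (18,17,r)
step 2: rule r2; match: 0->18, 1->16, 2->13, 3->14, 4->17; deleted nodes 13, 16; deleted edges (16,13,l); (16,14,r); (18,16,l); (18,17,r); added nodes (none); added edges (18,14,r); (18,17,l); result: nodes: 5:O, 8:T, 12:A, 14:O, 17:D, 18:A edges: (12,5,r); (12,8,l); (18,14,r); (18,17,l)
final:
nodes: 5:O, 8:T, 12:A, 14:O, 17:D, 18:A
edges: (12,5,r); (12,8,l); (18,14,r); (18,17,l)


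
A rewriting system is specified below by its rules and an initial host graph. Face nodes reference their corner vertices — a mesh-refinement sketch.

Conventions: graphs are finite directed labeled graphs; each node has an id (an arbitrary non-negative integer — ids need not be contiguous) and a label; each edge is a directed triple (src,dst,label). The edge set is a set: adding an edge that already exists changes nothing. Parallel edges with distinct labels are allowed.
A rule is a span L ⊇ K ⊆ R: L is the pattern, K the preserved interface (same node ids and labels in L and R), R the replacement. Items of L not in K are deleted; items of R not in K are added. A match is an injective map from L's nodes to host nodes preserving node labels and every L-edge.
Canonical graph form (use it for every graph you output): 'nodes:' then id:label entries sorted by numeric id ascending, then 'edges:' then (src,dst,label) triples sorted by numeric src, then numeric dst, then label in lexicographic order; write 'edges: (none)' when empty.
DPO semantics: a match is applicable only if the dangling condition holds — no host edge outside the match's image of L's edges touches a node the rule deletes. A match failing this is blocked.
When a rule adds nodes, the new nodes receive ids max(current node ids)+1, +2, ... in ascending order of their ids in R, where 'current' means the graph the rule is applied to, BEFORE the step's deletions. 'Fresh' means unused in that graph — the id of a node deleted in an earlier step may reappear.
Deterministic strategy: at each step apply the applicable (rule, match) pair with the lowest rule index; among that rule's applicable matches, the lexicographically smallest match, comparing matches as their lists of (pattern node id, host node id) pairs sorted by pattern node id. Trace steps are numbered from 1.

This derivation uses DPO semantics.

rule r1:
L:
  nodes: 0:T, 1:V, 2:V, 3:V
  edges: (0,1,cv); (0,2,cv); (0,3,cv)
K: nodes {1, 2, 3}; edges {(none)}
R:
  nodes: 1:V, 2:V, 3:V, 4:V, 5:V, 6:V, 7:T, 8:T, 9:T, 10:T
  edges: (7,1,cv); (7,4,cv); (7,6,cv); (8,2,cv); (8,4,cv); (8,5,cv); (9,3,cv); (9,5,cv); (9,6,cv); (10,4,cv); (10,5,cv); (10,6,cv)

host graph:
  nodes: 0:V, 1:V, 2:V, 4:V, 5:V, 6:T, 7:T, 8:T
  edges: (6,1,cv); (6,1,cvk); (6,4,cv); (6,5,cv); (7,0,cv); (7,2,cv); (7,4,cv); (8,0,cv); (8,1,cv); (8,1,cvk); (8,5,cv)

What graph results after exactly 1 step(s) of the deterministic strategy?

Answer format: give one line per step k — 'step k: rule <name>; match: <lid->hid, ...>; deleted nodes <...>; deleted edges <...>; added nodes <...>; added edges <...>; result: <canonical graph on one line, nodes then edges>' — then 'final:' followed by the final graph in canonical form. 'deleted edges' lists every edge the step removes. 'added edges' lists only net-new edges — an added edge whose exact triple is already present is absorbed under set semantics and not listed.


step 1: rule r1; match: 0->7, 1->0, 2->2, 3->4; deleted nodes 7; deleted edges (7,0,cv); (7,2,cv); (7,4,cv); added nodes 9, 10, 11, 12, 13, 14, 15; added edges (12,0,cv); (12,9,cv); (12,11,cv); (13,2,cv); (13,9,cv); (13,10,cv); (14,4,cv); (14,10,cv); (14,11,cv); (15,9,cv); (15,10,cv); (15,11,cv); result: nodes: 0:V, 1:V, 2:V, 4:V, 5:V, 6:T, 8:T, 9:V, 10:V, 11:V, 12:T, 13:T, 14:T, 15:T edges: (6,1,cv); (6,1,cvk); (6,4,cv); (6,5,cv); (8,0,cv); (8,1,cv); (8,1,cvk); (8,5,cv); (12,0,cv); (12,9,cv); (12,11,cv); (13,2,cv); (13,9,cv); (13,10,cv); (14,4,cv); (14,10,cv); (14,11,cv); (15,9,cv); (15,10,cv); (15,11,cv)
final:
nodes: 0:V, 1:V, 2:V, 4:V, 5:V, 6:T, 8:T, 9:V, 10:V, 11:V, 12:T, 13:T, 14:T, 15:T
edges: (6,1,cv); (6,1,cvk); (6,4,cv); (6,5,cv); (8,0,cv); (8,1,cv); (8,1,cvk); (8,5,cv); (12,0,cv); (12,9,cv); (12,11,cv); (13,2,cv); (13,9,cv); (13,10,cv); (14,4,cv); (14,10,cv); (14,11,cv); (15,9,cv); (15,10,cv); (15,11,cv)


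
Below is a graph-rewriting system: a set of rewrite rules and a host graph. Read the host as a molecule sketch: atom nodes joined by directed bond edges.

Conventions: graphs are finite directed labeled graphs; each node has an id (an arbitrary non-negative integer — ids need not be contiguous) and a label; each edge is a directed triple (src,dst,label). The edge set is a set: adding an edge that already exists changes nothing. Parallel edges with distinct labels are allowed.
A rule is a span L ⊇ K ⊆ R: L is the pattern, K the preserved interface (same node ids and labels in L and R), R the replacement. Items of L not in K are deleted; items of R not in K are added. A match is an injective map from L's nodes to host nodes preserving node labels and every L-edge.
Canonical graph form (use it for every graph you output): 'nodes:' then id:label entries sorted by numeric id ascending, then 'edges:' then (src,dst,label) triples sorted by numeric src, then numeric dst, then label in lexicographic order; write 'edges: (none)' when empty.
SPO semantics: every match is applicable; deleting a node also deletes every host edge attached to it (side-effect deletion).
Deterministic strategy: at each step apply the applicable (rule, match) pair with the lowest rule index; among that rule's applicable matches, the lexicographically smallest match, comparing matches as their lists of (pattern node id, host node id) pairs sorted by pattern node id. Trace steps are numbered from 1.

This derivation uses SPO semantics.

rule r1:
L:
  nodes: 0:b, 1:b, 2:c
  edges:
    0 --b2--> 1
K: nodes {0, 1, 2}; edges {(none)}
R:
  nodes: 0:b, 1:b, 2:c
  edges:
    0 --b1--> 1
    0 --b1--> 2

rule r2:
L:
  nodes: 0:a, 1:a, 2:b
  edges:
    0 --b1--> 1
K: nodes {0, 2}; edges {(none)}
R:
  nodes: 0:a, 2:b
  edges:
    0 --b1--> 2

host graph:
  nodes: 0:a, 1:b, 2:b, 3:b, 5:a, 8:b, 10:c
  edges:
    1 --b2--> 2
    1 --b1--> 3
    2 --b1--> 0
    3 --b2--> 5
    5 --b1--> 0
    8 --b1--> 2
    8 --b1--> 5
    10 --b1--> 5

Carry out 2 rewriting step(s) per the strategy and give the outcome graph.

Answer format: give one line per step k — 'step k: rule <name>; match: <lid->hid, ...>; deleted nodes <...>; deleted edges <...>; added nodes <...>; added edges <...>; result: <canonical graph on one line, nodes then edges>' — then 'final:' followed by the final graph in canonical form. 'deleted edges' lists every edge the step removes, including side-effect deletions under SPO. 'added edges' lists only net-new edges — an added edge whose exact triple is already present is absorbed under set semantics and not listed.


step 1: rule r1; match: 0->1, 1->2, 2->10; deleted nodes (none); deleted edges (1,2,b2); added nodes (none); added edges (1,2,b1); (1,10,b1); result: nodes: 0:a, 1:b, 2:b, 3:b, 5:a, 8:b, 10:c edges: (1,2,b1); (1,3,b1); (1,10,b1); (2,0,b1); (3,5,b2); (5,0,b1); (8,2,b1); (8,5,b1); (10,5,b1)
step 2: rule r2; match: 0->5, 1->0, 2->1; deleted nodes 0; deleted edges (2,0,b1); (5,0,b1); added nodes (none); added edges (5,1,b1); result: nodes: 1:b, 2:b, 3:b, 5:a, 8:b, 10:c edges: (1,2,b1); (1,3,b1); (1,10,b1); (3,5,b2); (5,1,b1); (8,2,b1); (8,5,b1); (10,5,b1)
final:
nodes: 1:b, 2:b, 3:b, 5:a, 8:b, 10:c
edges: (1,2,b1); (1,3,b1); (1,10,b1); (3,5,b2); (5,1,b1); (8,2,b1); (8,5,b1); (10,5,b1)


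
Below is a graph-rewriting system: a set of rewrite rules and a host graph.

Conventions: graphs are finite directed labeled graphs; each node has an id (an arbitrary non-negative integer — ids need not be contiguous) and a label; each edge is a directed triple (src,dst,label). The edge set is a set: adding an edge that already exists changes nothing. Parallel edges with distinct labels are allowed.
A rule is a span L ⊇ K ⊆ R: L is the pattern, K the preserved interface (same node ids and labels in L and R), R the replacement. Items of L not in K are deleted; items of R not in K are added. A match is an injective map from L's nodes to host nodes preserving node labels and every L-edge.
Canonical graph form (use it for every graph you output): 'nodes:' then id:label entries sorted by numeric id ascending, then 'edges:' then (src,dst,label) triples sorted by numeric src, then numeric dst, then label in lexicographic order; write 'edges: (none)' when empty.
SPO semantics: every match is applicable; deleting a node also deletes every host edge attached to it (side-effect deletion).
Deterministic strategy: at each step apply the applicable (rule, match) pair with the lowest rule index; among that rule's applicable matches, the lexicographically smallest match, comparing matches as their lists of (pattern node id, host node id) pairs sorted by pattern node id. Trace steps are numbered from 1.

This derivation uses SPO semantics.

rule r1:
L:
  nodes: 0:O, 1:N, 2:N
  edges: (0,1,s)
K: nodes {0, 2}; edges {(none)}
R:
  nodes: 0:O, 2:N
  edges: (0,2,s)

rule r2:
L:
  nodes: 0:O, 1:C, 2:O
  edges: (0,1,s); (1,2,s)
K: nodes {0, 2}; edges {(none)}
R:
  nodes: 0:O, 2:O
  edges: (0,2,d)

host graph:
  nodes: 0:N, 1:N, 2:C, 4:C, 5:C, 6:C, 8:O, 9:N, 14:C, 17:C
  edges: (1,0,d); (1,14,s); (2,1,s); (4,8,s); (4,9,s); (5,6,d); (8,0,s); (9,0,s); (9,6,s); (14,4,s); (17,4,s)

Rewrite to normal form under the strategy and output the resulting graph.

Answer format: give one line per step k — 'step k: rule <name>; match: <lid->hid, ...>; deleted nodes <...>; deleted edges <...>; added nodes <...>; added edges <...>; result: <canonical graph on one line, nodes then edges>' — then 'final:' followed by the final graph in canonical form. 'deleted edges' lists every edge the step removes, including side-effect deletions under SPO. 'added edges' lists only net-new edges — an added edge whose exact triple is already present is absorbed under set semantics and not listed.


step 1: rule r1; match: 0->8, 1->0, 2->1; deleted nodes 0; deleted edges (1,0,d); (8,0,s); (9,0,s); added nodes (none); added edges (8,1,s); result: nodes: 1:N, 2:C, 4:C, 5:C, 6:C, 8:O, 9:N, 14:C, 17:C edges: (1,14,s); (2,1,s); (4,8,s); (4,9,s); (5,6,d); (8,1,s); (9,6,s); (14,4,s); (17,4,s)
step 2: rule r1; match: 0->8, 1->1, 2->9; deleted nodes 1; deleted edges (1,14,s); (2,1,s); (8,1,s); added nodes (none); added edges (8,9,s); result: nodes: 2:C, 4:C, 5:C, 6:C, 8:O, 9:N, 14:C, 17:C edges: (4,8,s); (4,9,s); (5,6,d); (8,9,s); (9,6,s); (14,4,s); (17,4,s)
final:
nodes: 2:C, 4:C, 5:C, 6:C, 8:O, 9:N, 14:C, 17:C
edges: (4,8,s); (4,9,s); (5,6,d); (8,9,s); (9,6,s); (14,4,s); (17,4,s)


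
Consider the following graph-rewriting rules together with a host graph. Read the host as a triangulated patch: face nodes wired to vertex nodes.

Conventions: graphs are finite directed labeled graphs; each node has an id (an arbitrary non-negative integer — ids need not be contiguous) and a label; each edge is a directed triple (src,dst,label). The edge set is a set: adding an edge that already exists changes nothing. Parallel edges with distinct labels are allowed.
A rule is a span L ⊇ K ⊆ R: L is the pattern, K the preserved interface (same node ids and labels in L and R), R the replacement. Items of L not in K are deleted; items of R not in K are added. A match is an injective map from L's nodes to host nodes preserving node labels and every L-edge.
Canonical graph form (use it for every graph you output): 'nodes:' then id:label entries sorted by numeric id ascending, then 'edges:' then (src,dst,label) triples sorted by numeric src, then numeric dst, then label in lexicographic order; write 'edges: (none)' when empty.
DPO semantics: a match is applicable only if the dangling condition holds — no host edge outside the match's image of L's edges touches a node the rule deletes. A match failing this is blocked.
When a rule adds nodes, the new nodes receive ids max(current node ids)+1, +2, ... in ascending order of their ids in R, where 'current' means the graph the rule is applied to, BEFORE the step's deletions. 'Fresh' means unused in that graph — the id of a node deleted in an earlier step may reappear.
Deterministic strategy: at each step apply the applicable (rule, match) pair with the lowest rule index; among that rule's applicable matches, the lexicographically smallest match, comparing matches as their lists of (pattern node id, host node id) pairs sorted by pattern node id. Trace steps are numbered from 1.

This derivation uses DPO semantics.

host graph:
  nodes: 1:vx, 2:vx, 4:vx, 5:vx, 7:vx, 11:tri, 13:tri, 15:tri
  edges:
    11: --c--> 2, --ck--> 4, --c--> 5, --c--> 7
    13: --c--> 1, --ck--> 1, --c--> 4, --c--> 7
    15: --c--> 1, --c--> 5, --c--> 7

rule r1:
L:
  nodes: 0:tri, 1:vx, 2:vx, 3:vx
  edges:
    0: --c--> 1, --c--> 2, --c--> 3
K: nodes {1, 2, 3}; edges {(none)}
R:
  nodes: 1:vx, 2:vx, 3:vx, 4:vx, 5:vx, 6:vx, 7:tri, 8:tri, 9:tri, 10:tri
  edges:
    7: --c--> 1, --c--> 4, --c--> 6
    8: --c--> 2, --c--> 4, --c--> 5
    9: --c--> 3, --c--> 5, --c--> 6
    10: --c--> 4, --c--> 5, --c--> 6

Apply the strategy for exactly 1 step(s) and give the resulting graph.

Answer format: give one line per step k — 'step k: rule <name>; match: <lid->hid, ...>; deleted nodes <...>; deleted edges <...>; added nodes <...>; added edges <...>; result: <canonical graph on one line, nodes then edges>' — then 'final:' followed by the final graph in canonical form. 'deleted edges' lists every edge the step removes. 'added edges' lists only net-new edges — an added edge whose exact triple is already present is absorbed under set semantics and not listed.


step 1: rule r1; match: 0->15, 1->1, 2->5, 3->7; deleted nodes 15; deleted edges (15,1,c); (15,5,c); (15,7,c); added nodes 16, 17, 18, 19, 20, 21, 22; added edges (19,1,c); (19,16,c); (19,18,c); (20,5,c); (20,16,c); (20,17,c); (21,7,c); (21,17,c); (21,18,c); (22,16,c); (22,17,c); (22,18,c); result: nodes: 1:vx, 2:vx, 4:vx, 5:vx, 7:vx, 11:tri, 13:tri, 16:vx, 17:vx, 18:vx, 19:tri, 20:tri, 21:tri, 22:tri edges: (11,2,c); (11,4,ck); (11,5,c); (11,7,c); (13,1,c); (13,1,ck); (13,4,c); (13,7,c); (19,1,c); (19,16,c); (19,18,c); (20,5,c); (20,16,c); (20,17,c); (21,7,c); (21,17,c); (21,18,c); (22,16,c); (22,17,c); (22,18,c)
final:
nodes: 1:vx, 2:vx, 4:vx, 5:vx, 7:vx, 11:tri, 13:tri, 16:vx, 17:vx, 18:vx, 19:tri, 20:tri, 21:tri, 22:tri
edges: (11,2,c); (11,4,ck); (11,5,c); (11,7,c); (13,1,c); (13,1,ck); (13,4,c); (13,7,c); (19,1,c); (19,16,c); (19,18,c); (20,5,c); (20,16,c); (20,17,c); (21,7,c); (21,17,c); (21,18,c); (22,16,c); (22,17,c); (22,18,c)


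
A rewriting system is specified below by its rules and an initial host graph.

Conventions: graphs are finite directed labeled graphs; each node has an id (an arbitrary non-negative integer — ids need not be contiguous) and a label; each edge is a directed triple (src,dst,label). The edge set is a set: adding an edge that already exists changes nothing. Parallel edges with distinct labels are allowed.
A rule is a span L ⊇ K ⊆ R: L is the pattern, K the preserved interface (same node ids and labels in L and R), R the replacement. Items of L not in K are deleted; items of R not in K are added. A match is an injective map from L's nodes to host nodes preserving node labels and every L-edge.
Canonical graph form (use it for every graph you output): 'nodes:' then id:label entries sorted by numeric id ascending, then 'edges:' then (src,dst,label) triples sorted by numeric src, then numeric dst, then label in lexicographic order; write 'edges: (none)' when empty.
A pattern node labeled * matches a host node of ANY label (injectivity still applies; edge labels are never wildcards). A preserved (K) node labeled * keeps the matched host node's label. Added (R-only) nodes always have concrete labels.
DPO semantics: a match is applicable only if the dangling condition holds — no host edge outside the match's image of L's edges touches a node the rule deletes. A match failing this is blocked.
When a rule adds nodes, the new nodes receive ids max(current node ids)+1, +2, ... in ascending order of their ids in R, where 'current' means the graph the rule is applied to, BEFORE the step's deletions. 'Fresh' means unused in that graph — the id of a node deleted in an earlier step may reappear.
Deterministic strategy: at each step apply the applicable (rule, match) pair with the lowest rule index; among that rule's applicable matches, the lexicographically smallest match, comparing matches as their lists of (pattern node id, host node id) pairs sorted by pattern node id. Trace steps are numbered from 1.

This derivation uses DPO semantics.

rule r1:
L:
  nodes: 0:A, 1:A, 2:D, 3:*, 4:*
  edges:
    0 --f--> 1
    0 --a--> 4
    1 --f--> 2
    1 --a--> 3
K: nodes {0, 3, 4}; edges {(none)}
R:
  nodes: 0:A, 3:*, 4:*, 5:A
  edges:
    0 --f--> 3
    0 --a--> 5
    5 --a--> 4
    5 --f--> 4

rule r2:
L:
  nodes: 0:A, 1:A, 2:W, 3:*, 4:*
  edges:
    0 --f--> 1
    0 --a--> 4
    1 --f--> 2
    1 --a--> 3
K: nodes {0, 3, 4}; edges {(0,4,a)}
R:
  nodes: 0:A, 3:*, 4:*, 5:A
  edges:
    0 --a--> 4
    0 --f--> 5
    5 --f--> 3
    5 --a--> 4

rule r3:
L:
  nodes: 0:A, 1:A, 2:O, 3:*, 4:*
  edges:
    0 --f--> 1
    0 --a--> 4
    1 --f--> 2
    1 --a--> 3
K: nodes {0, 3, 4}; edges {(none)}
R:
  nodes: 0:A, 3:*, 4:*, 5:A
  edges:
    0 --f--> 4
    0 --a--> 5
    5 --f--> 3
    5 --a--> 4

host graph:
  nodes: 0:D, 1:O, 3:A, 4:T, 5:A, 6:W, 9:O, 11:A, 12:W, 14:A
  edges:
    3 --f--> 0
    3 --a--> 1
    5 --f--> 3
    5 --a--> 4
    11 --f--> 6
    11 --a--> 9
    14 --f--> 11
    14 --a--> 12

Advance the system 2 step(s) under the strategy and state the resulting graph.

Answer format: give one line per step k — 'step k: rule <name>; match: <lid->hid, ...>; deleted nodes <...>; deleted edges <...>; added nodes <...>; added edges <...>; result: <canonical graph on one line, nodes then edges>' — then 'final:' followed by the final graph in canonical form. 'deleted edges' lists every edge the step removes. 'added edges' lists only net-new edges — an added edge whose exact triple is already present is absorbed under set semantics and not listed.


step 1: rule r1; match: 0->5, 1->3, 2->0, 3->1, 4->4; deleted nodes 0, 3; deleted edges (3,0,f); (3,1,a); (5,3,f); (5,4,a); added nodes 15; added edges (5,1,f); (5,15,a); (15,4,a); (15,4,f); result: nodes: 1:O, 4:T, 5:A, 6:W, 9:O, 11:A, 12:W, 14:A, 15:A edges: (5,1,f); (5,15,a); (11,6,f); (11,9,a); (14,11,f); (14,12,a); (15,4,a); (15,4,f)
step 2: rule r2; match: 0->14, 1->11, 2->6, 3->9, 4->12; deleted nodes 6, 11; deleted edges (11,6,f); (11,9,a); (14,11,f); added nodes 16; added edges (14,16,f); (16,9,f); (16,12,a); result: nodes: 1:O, 4:T, 5:A, 9:O, 12:W, 14:A, 15:A, 16:A edges: (5,1,f); (5,15,a); (14,12,a); (14,16,f); (15,4,a); (15,4,f); (16,9,f); (16,12,a)
final:
nodes: 1:O, 4:T, 5:A, 9:O, 12:W, 14:A, 15:A, 16:A
edges: (5,1,f); (5,15,a); (14,12,a); (14,16,f); (15,4,a); (15,4,f); (16,9,f); (16,12,a)


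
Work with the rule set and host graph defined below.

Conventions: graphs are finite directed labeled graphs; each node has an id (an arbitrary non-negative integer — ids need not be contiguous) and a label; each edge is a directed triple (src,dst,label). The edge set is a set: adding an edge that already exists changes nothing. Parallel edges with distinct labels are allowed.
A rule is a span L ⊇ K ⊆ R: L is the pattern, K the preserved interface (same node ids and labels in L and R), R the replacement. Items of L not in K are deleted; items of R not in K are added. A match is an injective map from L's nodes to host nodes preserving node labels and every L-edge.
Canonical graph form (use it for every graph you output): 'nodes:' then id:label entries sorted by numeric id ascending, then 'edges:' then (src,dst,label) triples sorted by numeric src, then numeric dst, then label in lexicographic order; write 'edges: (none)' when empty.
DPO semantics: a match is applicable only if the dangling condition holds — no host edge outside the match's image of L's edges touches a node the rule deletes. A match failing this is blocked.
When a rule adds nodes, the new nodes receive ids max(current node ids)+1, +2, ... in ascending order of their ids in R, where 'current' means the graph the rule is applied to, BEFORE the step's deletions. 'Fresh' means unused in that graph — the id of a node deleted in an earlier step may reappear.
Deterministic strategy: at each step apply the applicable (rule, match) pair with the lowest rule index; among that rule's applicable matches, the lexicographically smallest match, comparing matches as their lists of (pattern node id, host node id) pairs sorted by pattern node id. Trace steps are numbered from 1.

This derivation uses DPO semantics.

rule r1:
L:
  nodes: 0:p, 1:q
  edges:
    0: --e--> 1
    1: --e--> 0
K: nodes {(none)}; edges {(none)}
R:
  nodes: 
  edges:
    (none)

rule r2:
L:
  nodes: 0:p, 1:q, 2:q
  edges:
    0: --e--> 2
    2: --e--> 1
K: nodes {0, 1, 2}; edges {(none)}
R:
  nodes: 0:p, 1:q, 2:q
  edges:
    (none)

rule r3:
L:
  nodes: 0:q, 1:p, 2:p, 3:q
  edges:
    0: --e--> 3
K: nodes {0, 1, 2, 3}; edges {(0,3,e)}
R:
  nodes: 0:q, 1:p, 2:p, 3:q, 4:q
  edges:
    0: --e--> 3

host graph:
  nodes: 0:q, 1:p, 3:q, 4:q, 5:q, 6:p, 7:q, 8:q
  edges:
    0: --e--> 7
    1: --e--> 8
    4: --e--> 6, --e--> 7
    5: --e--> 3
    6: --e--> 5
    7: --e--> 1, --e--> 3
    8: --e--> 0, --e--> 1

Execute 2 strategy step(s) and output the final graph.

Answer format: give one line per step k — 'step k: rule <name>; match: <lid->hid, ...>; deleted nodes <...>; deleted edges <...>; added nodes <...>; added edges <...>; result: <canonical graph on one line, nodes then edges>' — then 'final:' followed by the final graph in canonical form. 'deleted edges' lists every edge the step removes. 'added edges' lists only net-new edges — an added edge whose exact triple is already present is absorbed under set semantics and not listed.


step 1: rule r2; match: 0->1, 1->0, 2->8; deleted nodes (none); deleted edges (1,8,e); (8,0,e); added nodes (none); added edges (none); result: nodes: 0:q, 1:p, 3:q, 4:q, 5:q, 6:p, 7:q, 8:q edges: (0,7,e); (4,6,e); (4,7,e); (5,3,e); (6,5,e); (7,1,e); (7,3,e); (8,1,e)
step 2: rule r2; match: 0->6, 1->3, 2->5; deleted nodes (none); deleted edges (5,3,e); (6,5,e); added nodes (none); added edges (none); result: nodes: 0:q, 1:p, 3:q, 4:q, 5:q, 6:p, 7:q, 8:q edges: (0,7,e); (4,6,e); (4,7,e); (7,1,e); (7,3,e); (8,1,e)
final:
nodes: 0:q, 1:p, 3:q, 4:q, 5:q, 6:p, 7:q, 8:q
edges: (0,7,e); (4,6,e); (4,7,e); (7,1,e); (7,3,e); (8,1,e)


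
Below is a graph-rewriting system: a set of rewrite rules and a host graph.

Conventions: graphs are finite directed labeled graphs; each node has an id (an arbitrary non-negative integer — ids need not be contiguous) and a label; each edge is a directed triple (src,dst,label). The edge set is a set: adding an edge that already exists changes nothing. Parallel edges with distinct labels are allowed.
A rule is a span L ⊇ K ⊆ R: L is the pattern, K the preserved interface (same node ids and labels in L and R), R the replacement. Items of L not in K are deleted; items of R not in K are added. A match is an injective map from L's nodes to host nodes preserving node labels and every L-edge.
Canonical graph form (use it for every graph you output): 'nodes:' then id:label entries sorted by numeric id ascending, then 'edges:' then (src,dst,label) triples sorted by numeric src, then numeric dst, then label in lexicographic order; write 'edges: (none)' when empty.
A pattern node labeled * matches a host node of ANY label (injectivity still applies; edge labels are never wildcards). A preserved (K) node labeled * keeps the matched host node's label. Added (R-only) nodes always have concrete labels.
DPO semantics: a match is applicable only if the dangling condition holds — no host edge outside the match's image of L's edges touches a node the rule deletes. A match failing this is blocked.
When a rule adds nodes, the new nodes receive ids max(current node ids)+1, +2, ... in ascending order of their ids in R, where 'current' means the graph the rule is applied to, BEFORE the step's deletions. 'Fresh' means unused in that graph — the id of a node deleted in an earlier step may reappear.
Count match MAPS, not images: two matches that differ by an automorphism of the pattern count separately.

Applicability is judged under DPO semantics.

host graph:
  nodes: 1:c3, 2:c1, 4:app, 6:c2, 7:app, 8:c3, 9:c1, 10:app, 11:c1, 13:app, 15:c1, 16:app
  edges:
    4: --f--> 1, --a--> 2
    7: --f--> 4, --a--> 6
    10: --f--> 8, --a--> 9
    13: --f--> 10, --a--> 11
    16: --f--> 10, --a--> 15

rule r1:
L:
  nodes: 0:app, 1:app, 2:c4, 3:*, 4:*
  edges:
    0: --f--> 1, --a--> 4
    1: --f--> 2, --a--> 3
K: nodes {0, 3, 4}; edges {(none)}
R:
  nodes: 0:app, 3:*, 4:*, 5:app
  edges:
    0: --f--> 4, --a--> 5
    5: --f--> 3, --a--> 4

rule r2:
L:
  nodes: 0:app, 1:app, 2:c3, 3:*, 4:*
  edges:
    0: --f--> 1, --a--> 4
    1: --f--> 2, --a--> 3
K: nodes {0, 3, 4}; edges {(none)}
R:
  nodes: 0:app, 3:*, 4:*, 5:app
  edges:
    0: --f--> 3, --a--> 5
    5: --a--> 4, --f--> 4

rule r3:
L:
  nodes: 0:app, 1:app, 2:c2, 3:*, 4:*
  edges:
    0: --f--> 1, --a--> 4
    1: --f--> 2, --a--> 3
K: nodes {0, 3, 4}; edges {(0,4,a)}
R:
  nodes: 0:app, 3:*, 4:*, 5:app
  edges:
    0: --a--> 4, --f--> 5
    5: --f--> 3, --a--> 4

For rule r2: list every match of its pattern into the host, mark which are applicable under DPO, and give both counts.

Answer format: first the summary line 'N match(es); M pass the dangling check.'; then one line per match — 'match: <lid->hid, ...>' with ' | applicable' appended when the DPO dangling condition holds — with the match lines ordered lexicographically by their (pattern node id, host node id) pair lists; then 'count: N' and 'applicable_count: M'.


3 match(es); 1 pass the dangling check.
match: 0->7, 1->4, 2->1, 3->2, 4->6 | applicable
match: 0->13, 1->10, 2->8, 3->9, 4->11
match: 0->16, 1->10, 2->8, 3->9, 4->15
count: 3
applicable_count: 1


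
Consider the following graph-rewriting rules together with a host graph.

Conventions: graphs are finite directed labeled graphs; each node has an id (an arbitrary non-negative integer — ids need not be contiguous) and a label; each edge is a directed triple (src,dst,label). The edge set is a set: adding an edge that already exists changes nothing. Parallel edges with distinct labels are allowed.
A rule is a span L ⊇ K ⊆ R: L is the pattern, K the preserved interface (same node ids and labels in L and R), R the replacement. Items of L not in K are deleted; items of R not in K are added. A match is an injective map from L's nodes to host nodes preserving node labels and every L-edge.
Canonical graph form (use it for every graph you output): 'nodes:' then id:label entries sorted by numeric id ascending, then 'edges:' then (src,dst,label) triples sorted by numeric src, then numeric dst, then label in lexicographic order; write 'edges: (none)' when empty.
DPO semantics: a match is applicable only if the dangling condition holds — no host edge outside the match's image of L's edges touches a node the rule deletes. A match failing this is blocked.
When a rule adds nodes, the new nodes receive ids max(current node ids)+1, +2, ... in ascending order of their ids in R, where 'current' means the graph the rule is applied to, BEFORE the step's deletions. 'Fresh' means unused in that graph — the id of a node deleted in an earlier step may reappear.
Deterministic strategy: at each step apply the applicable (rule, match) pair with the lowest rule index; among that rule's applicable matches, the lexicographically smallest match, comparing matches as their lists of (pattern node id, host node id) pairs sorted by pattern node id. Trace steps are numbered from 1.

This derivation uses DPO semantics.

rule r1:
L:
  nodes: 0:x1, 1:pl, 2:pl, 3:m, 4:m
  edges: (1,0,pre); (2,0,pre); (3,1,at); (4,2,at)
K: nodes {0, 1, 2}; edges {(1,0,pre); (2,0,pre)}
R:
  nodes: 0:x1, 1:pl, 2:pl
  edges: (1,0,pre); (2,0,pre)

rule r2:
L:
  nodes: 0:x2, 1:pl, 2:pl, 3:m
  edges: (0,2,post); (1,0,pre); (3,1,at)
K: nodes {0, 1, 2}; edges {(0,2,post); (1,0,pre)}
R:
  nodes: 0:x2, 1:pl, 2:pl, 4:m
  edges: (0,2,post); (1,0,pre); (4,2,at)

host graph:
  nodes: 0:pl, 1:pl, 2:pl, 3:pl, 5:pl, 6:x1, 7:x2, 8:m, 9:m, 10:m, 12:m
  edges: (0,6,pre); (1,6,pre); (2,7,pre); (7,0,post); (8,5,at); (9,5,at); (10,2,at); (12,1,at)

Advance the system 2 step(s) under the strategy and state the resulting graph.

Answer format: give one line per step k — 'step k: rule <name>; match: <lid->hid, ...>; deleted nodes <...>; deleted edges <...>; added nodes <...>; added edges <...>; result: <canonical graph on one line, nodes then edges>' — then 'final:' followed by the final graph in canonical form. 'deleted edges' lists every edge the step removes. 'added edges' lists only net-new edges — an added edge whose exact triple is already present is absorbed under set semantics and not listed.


step 1: rule r2; match: 0->7, 1->2, 2->0, 3->10; deleted nodes 10; deleted edges (10,2,at); added nodes 13; added edges (13,0,at); result: nodes: 0:pl, 1:pl, 2:pl, 3:pl, 5:pl, 6:x1, 7:x2, 8:m, 9:m, 12:m, 13:m edges: (0,6,pre); (1,6,pre); (2,7,pre); (7,0,post); (8,5,at); (9,5,at); (12,1,at); (13,0,at)
step 2: rule r1; match: 0->6, 1->0, 2->1, 3->13, 4->12; deleted nodes 12, 13; deleted edges (12,1,at); (13,0,at); added nodes (none); added edges (none); result: nodes: 0:pl, 1:pl, 2:pl, 3:pl, 5:pl, 6:x1, 7:x2, 8:m, 9:m edges: (0,6,pre); (1,6,pre); (2,7,pre); (7,0,post); (8,5,at); (9,5,at)
final:
nodes: 0:pl, 1:pl, 2:pl, 3:pl, 5:pl, 6:x1, 7:x2, 8:m, 9:m
edges: (0,6,pre); (1,6,pre); (2,7,pre); (7,0,post); (8,5,at); (9,5,at)


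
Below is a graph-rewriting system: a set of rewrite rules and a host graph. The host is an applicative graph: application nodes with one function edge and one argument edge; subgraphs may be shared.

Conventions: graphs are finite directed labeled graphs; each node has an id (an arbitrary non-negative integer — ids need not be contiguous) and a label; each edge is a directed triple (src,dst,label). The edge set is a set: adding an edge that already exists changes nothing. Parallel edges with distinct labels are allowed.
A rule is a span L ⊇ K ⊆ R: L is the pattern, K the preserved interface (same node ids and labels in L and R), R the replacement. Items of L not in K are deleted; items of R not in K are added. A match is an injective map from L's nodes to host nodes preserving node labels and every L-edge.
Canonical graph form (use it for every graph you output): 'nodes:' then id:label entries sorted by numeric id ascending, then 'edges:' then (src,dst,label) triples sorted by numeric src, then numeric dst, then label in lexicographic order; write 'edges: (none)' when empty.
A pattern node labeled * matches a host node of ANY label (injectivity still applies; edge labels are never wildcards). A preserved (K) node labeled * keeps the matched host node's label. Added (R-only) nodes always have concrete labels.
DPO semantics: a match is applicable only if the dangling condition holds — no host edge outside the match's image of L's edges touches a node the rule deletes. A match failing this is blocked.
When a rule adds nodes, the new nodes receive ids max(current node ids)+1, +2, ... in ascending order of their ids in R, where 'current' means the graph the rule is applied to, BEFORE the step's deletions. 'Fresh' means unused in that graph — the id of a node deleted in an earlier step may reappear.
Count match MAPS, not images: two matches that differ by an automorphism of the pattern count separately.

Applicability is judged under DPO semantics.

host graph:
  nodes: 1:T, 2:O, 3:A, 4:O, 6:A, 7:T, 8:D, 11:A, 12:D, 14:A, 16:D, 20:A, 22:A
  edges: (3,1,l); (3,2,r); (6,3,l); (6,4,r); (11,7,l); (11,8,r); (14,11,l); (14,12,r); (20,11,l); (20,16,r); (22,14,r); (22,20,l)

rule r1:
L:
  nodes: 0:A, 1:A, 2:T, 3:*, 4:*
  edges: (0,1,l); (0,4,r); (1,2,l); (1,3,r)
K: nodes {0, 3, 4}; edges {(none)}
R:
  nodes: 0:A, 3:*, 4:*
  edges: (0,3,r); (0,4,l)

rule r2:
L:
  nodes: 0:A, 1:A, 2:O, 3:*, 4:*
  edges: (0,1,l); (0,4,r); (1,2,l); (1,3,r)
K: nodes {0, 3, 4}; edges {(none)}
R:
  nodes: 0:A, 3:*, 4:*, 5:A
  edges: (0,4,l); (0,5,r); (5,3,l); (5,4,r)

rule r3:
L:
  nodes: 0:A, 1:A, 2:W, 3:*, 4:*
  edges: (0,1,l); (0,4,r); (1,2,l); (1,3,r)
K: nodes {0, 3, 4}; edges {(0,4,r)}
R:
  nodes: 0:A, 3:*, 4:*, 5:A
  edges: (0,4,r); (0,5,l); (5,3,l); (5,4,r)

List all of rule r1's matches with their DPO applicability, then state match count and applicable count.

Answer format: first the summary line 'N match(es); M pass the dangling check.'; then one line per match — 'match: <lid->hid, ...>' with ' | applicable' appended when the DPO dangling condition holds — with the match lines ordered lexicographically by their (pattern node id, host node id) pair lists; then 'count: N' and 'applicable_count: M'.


3 match(es); 1 pass the dangling check.
match: 0->6, 1->3, 2->1, 3->2, 4->4 | applicable
match: 0->14, 1->11, 2->7, 3->8, 4->12
match: 0->20, 1->11, 2->7, 3->8, 4->16
count: 3
applicable_count: 1
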